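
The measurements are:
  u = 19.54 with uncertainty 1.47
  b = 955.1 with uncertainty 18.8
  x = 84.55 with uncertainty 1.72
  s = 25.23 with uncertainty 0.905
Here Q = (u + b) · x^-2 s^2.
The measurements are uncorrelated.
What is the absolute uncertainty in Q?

Let w = u + b = 974.6. δw = √(δu² + δb²) = √(2.16 + 353) = 18.9, so δw/w = 0.0193.
Q is then a monomial in w, x, s:
δQ/Q = √((δw/w)² + (-2·δx/x)² + (2·δs/s)²) = √(0.000374 + 0.00166 + 0.00515) = 0.0847
Q = 86.79, so δQ = 0.0847 × 86.79 = 7.35.

7.35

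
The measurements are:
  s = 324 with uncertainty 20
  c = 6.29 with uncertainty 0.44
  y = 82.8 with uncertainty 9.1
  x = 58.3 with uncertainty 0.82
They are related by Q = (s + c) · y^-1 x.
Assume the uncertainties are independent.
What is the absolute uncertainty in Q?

29.4

Let u = s + c = 330. δu = √(δs² + δc²) = √(400 + 0.194) = 20.0, so δu/u = 0.0606.
Q is then a monomial in u, y, x:
δQ/Q = √((δu/u)² + (-1·δy/y)² + (1·δx/x)²) = √(0.00367 + 0.0121 + 0.000198) = 0.126
Q = 233, so δQ = 0.126 × 233 = 29.4.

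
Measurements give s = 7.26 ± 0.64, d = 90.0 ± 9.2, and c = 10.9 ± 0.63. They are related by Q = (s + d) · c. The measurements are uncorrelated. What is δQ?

118

Let u = s + d = 97.3. δu = √(δs² + δd²) = √(0.410 + 84.6) = 9.22, so δu/u = 0.0948.
Q is then a monomial in u, c:
δQ/Q = √((δu/u)² + (1·δc/c)²) = √(0.00899 + 0.00334) = 0.111
Q = 1060, so δQ = 0.111 × 1060 = 118.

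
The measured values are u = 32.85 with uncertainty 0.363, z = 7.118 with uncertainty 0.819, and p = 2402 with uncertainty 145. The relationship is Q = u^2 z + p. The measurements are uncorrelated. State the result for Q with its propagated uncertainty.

10080 ± 912

Let w = u^2·z = 7681. δw/w = √((2·δu/u)² + (1·δz/z)²) = √(0.000488 + 0.0132) = 0.117, so δw = 900.
Q = w + p: δQ = √(δw² + δp²) = √(8.1e+05 + 21000) = 912
Q = 10080.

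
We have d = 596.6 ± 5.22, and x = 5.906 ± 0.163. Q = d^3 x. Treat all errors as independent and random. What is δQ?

4.78e+07

Since Q is a product/quotient, work with relative uncertainties:
  (3·δd/d)² = (3×0.00875)² = 0.000689;  (1·δx/x)² = (1×0.0276)² = 0.000762
δQ/Q = √(0.00145) = 0.0381
Q = 1.254e+09, so δQ = 0.0381 × 1.254e+09 = 4.78e+07.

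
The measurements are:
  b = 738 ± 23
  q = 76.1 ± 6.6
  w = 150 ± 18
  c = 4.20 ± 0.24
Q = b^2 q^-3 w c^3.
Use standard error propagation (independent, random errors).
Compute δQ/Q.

Since Q is a product/quotient, work with relative uncertainties:
  (2·δb/b)² = (2×0.0312)² = 0.00389;  (-3·δq/q)² = (-3×0.0867)² = 0.0677;  (1·δw/w)² = (1×0.120)² = 0.0144;  (3·δc/c)² = (3×0.0571)² = 0.0294
δQ/Q = √(0.115) = 0.340

0.340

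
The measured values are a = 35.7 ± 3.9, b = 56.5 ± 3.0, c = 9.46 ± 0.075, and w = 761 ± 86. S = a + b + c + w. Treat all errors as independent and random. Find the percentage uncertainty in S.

9.99%

Each term contributes (cᵢ δxᵢ)² to (δS)²:
  (δa)² = 15.2;  (δb)² = 9.00;  (δc)² = 0.00562;  (δw)² = 7400
δS = √(7420) = 86.1
S = 863, so δS/S = 86.1/863 = 0.0999.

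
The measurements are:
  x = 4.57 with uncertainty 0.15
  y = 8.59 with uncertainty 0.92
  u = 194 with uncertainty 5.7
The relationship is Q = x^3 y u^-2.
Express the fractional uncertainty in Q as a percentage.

15.7%

Q is a product of powers, so relative uncertainties combine in quadrature:
  (3·δx/x)² = (3×0.0328)² = 0.00970;  (1·δy/y)² = (1×0.107)² = 0.0115;  (-2·δu/u)² = (-2×0.0294)² = 0.00345
δQ/Q = √(0.0246) = 0.157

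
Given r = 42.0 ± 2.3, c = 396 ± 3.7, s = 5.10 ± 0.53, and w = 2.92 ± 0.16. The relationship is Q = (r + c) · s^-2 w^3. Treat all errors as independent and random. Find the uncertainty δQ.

111

Let u = r + c = 438. δu = √(δr² + δc²) = √(5.29 + 13.7) = 4.36, so δu/u = 0.00995.
Q is then a monomial in u, s, w:
δQ/Q = √((δu/u)² + (-2·δs/s)² + (3·δw/w)²) = √(9.89e-05 + 0.0432 + 0.0270) = 0.265
Q = 419, so δQ = 0.265 × 419 = 111.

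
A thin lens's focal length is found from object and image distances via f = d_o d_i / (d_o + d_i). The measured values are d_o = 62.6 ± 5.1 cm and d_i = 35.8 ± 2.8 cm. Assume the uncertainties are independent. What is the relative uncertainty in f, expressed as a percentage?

5.79%

∂f/∂d_o = (d_i/(d_o+d_i))² = 0.132;  ∂f/∂d_i = (d_o/(d_o+d_i))² = 0.405
δf = √((∂f/∂d_o · δd_o)² + (∂f/∂d_i · δd_i)²) = √(0.456 + 1.28) = 1.32 cm
f = 22.8 cm, so δf/f = 1.32/22.8 = 0.0579.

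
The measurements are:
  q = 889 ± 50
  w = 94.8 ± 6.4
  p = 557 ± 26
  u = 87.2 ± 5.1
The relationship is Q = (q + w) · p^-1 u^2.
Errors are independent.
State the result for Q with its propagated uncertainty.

Let h = q + w = 984. δh = √(δq² + δw²) = √(2500 + 41.0) = 50.4, so δh/h = 0.0512.
Q is then a monomial in h, p, u:
δQ/Q = √((δh/h)² + (-1·δp/p)² + (2·δu/u)²) = √(0.00263 + 0.00218 + 0.0137) = 0.136
Q = 13400, so δQ = 0.136 × 13400 = 1830.

13400 ± 1830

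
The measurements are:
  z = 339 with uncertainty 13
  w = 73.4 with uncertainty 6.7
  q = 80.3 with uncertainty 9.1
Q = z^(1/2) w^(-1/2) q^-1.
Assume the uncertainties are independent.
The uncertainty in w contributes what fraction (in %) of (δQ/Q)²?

(δQ/Q)² = (½·δz/z)² + (−½·δw/w)² + (-1·δq/q)²
  z term: (0.5×0.0383)² = 0.000368
  w term: (-0.5×0.0913)² = 0.00208
  q term: (-1×0.113)² = 0.0128
Total = 0.0153. Share from w = 0.00208/0.0153 = 0.136.

13.6%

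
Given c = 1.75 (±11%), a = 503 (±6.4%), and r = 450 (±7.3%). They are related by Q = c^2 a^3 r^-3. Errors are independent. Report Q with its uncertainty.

4.28 ± 1.56

Relative error in a monomial: (δQ/Q)² = Σ (nᵢ · δxᵢ/xᵢ)².
  (2·δc/c)² = (2×0.110)² = 0.0484;  (3·δa/a)² = (3×0.0640)² = 0.0369;  (-3·δr/r)² = (-3×0.0730)² = 0.0480
δQ/Q = √(0.133) = 0.365
Q = 4.28, so δQ = 0.365 × 4.28 = 1.56.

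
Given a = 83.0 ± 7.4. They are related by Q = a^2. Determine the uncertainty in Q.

1230

Q ∝ a^2, so δQ/Q = |2| · δa/a = 2 × 0.0892 = 0.178.
Q = 6890, so δQ = 0.178 × 6890 = 1230.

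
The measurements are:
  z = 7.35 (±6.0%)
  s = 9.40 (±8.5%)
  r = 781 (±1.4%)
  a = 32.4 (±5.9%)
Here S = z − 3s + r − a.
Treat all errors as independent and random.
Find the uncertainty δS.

11.4

Absolute uncertainties add in quadrature for a linear combination:
  (δz)² = 0.194;  (3·δs)² = 5.75;  (δr)² = 120;  (δa)² = 3.65
δS = √(129) = 11.4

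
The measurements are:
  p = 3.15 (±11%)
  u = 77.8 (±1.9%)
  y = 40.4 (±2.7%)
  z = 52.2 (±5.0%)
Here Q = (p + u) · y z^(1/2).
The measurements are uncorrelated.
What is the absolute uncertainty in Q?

Let w = p + u = 81.0. δw = √(δp² + δu²) = √(0.120 + 2.19) = 1.52, so δw/w = 0.0188.
Q is then a monomial in w, y, z:
δQ/Q = √((δw/w)² + (1·δy/y)² + (½·δz/z)²) = √(0.000352 + 0.000729 + 0.000625) = 0.0413
Q = 23600, so δQ = 0.0413 × 23600 = 976.

976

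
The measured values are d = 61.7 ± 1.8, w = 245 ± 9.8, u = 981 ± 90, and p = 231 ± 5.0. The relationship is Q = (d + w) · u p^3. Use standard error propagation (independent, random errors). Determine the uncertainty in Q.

4.34e+11

Let h = d + w = 307. δh = √(δd² + δw²) = √(3.24 + 96.0) = 9.96, so δh/h = 0.0325.
Q is then a monomial in h, u, p:
δQ/Q = √((δh/h)² + (1·δu/u)² + (3·δp/p)²) = √(0.00106 + 0.00842 + 0.00422) = 0.117
Q = 3.71e+12, so δQ = 0.117 × 3.71e+12 = 4.34e+11.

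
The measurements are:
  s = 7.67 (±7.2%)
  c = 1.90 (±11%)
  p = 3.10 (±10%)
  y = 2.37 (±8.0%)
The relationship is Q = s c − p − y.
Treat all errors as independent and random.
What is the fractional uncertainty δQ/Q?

Let w = s·c = 14.6. δw/w = √((1·δs/s)² + (1·δc/c)²) = √(0.00518 + 0.0121) = 0.131, so δw = 1.92.
Q = w − p − y: δQ = √(δw² + δp² + δy²) = √(3.67 + 0.0961 + 0.0359) = 1.95
Q = 9.10, so δQ/Q = 1.95/9.10 = 0.214.

0.214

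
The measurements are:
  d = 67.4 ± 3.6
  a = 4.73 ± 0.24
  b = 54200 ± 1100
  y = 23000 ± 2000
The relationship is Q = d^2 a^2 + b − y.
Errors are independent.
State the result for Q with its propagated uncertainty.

Let p = d^2·a^2 = 1.02e+05. δp/p = √((2·δd/d)² + (2·δa/a)²) = √(0.0114 + 0.0103) = 0.147, so δp = 15000.
Q = p + b − y: δQ = √(δp² + δb² + δy²) = √(2.24e+08 + 1.21e+06 + 4e+06) = 15100
Q = 1.33e+05.

(1.33 ± 0.151) × 10^5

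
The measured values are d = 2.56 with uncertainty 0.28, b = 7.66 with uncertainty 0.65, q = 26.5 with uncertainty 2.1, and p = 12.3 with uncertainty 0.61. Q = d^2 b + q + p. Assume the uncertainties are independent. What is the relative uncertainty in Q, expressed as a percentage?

13.5%

Let w = d^2·b = 50.2. δw/w = √((2·δd/d)² + (1·δb/b)²) = √(0.0479 + 0.00720) = 0.235, so δw = 11.8.
Q = w + q + p: δQ = √(δw² + δq² + δp²) = √(139 + 4.41 + 0.372) = 12.0
Q = 89.0, so δQ/Q = 12.0/89.0 = 0.135.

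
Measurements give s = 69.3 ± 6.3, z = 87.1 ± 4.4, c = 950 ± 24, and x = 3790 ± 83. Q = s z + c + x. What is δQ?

Let p = s·z = 6040. δp/p = √((1·δs/s)² + (1·δz/z)²) = √(0.00826 + 0.00255) = 0.104, so δp = 628.
Q = p + c + x: δQ = √(δp² + δc² + δx²) = √(3.94e+05 + 576 + 6890) = 634

634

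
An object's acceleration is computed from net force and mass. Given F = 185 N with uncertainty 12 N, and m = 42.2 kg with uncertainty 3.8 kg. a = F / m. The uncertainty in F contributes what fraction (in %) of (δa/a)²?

34.2%

(δa/a)² = (1·δF/F)² + (-1·δm/m)²
  F term: (1×0.0649)² = 0.00421
  m term: (-1×0.0900)² = 0.00811
Total = 0.0123. Share from F = 0.00421/0.0123 = 0.342.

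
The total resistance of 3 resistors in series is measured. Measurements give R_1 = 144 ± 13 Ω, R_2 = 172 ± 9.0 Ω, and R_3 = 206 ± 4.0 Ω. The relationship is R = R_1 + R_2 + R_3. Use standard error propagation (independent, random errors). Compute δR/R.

0.0312

Absolute uncertainties add in quadrature for a linear combination:
  (δR_1)² = 169;  (δR_2)² = 81.0;  (δR_3)² = 16.0
δR = √(266) = 16.3 Ω
R = 522 Ω, so δR/R = 16.3/522 = 0.0312.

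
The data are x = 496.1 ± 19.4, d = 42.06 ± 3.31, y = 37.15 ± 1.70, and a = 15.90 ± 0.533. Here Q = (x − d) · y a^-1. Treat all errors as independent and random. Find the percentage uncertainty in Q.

Let u = x − d = 454.0. δu = √(δx² + δd²) = √(376 + 11.0) = 19.7, so δu/u = 0.0433.
Q is then a monomial in u, y, a:
δQ/Q = √((δu/u)² + (1·δy/y)² + (-1·δa/a)²) = √(0.00188 + 0.00209 + 0.00112) = 0.0714

7.14%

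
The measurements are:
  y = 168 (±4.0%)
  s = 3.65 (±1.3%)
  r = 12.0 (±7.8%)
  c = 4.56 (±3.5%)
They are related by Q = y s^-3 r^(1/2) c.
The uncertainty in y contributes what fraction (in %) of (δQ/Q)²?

27.3%

(δQ/Q)² = (1·δy/y)² + (-3·δs/s)² + (½·δr/r)² + (1·δc/c)²
  y term: (1×0.0400)² = 0.00160
  s term: (-3×0.0130)² = 0.00152
  r term: (0.5×0.0780)² = 0.00152
  c term: (1×0.0350)² = 0.00123
Total = 0.00587. Share from y = 0.00160/0.00587 = 0.273.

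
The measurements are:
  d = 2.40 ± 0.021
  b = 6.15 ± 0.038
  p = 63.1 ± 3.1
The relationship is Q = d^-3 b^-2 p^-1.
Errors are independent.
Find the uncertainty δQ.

Since Q is a product/quotient, work with relative uncertainties:
  (-3·δd/d)² = (-3×0.00875)² = 0.000689;  (-2·δb/b)² = (-2×0.00618)² = 0.000153;  (-1·δp/p)² = (-1×0.0491)² = 0.00241
δQ/Q = √(0.00326) = 0.0571
Q = 3.03e-05, so δQ = 0.0571 × 3.03e-05 = 1.73e-06.

1.73e-06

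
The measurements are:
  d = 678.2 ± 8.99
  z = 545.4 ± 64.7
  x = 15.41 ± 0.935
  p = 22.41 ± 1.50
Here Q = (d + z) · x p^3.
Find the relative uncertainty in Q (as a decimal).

Let u = d + z = 1224. δu = √(δd² + δz²) = √(80.8 + 4190) = 65.3, so δu/u = 0.0534.
Q is then a monomial in u, x, p:
δQ/Q = √((δu/u)² + (1·δx/x)² + (3·δp/p)²) = √(0.00285 + 0.00368 + 0.0403) = 0.216

0.216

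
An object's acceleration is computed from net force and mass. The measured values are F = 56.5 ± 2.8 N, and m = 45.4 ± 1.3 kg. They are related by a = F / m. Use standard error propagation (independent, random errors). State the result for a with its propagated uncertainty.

Each factor contributes (exponent × relative error)² to (δa/a)²:
  (1·δF/F)² = (1×0.0496)² = 0.00246;  (-1·δm/m)² = (-1×0.0286)² = 0.000820
δa/a = √(0.00328) = 0.0572
a = 1.24 m/s^2, so δa = 0.0572 × 1.24 = 0.0712 m/s^2.

1.24 ± 0.0712 m/s^2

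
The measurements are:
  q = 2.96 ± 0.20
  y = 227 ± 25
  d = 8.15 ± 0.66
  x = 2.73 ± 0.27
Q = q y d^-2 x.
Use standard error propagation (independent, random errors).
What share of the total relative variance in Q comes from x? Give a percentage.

18.6%

(δQ/Q)² = (1·δq/q)² + (1·δy/y)² + (-2·δd/d)² + (1·δx/x)²
  q term: (1×0.0676)² = 0.00457
  y term: (1×0.110)² = 0.0121
  d term: (-2×0.0810)² = 0.0262
  x term: (1×0.0989)² = 0.00978
Total = 0.0527. Share from x = 0.00978/0.0527 = 0.186.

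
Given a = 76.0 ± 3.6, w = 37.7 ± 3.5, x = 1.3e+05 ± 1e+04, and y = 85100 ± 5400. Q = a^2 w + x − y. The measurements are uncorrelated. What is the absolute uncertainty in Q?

Let p = a^2·w = 2.18e+05. δp/p = √((2·δa/a)² + (1·δw/w)²) = √(0.00898 + 0.00862) = 0.133, so δp = 28900.
Q = p + x − y: δQ = √(δp² + δx² + δy²) = √(8.34e+08 + 1e+08 + 2.92e+07) = 31000

31000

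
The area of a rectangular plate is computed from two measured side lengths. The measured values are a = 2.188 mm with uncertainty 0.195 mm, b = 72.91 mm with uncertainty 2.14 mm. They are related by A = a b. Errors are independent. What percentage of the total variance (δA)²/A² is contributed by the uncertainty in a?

(δA/A)² = (1·δa/a)² + (1·δb/b)²
  a term: (1×0.0891)² = 0.00794
  b term: (1×0.0294)² = 0.000861
Total = 0.00880. Share from a = 0.00794/0.00880 = 0.902.

90.2%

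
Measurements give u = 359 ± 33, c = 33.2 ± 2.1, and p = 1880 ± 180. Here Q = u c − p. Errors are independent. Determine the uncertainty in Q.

1340

Let w = u·c = 11900. δw/w = √((1·δu/u)² + (1·δc/c)²) = √(0.00845 + 0.00400) = 0.112, so δw = 1330.
Q = w − p: δQ = √(δw² + δp²) = √(1.77e+06 + 32400) = 1340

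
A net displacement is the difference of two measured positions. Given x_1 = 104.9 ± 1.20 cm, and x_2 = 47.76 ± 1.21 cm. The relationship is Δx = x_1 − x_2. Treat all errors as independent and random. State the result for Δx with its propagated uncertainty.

57.14 ± 1.70 cm

For a sum/difference, combine absolute errors in quadrature:
  (δx_1)² = 1.44;  (δx_2)² = 1.46
δΔx = √(2.90) = 1.70 cm
Δx = 57.14 cm.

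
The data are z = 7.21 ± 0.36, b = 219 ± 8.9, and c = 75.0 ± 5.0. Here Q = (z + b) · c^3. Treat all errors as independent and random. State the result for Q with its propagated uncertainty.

Let u = z + b = 226. δu = √(δz² + δb²) = √(0.130 + 79.2) = 8.91, so δu/u = 0.0394.
Q is then a monomial in u, c:
δQ/Q = √((δu/u)² + (3·δc/c)²) = √(0.00155 + 0.0400) = 0.204
Q = 9.54e+07, so δQ = 0.204 × 9.54e+07 = 1.95e+07.

(9.54 ± 1.95) × 10^7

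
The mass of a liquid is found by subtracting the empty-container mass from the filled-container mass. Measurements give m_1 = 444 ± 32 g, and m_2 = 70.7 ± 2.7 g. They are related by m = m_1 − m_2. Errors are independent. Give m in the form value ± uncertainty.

Sums and differences: (δm)² = Σ (cᵢ δxᵢ)².
  (δm_1)² = 1020;  (δm_2)² = 7.29
δm = √(1030) = 32.1 g
m = 373 g.

373 ± 32.1 g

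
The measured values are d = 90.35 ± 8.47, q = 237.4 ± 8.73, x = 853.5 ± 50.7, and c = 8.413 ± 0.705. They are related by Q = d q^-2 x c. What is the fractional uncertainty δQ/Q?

0.157

Since Q is a product/quotient, work with relative uncertainties:
  (1·δd/d)² = (1×0.0937)² = 0.00879;  (-2·δq/q)² = (-2×0.0368)² = 0.00541;  (1·δx/x)² = (1×0.0594)² = 0.00353;  (1·δc/c)² = (1×0.0838)² = 0.00702
δQ/Q = √(0.0247) = 0.157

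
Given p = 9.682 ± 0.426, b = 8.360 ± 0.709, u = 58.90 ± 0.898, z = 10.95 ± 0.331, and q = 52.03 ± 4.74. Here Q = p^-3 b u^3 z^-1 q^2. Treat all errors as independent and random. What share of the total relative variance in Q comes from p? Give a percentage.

28.6%

(δQ/Q)² = (-3·δp/p)² + (1·δb/b)² + (3·δu/u)² + (-1·δz/z)² + (2·δq/q)²
  p term: (-3×0.0440)² = 0.0174
  b term: (1×0.0848)² = 0.00719
  u term: (3×0.0152)² = 0.00209
  z term: (-1×0.0302)² = 0.000914
  q term: (2×0.0911)² = 0.0332
Total = 0.0608. Share from p = 0.0174/0.0608 = 0.286.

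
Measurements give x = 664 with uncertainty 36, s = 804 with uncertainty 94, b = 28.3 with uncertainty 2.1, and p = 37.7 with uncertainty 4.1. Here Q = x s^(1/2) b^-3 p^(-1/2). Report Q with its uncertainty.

Products/powers → add relative errors in quadrature, weighted by exponent:
  (1·δx/x)² = (1×0.0542)² = 0.00294;  (½·δs/s)² = (0.5×0.117)² = 0.00342;  (-3·δb/b)² = (-3×0.0742)² = 0.0496;  (−½·δp/p)² = (-0.5×0.109)² = 0.00296
δQ/Q = √(0.0589) = 0.243
Q = 0.135, so δQ = 0.243 × 0.135 = 0.0328.

0.135 ± 0.0328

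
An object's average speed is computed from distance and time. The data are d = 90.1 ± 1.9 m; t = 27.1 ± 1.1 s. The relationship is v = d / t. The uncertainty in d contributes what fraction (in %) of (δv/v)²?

21.3%

(δv/v)² = (1·δd/d)² + (-1·δt/t)²
  d term: (1×0.0211)² = 0.000445
  t term: (-1×0.0406)² = 0.00165
Total = 0.00209. Share from d = 0.000445/0.00209 = 0.213.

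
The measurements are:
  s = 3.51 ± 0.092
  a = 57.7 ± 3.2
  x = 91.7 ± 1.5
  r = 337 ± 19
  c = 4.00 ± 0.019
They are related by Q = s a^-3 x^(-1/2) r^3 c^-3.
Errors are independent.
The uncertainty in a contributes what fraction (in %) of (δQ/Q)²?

(δQ/Q)² = (1·δs/s)² + (-3·δa/a)² + (−½·δx/x)² + (3·δr/r)² + (-3·δc/c)²
  s term: (1×0.0262)² = 0.000687
  a term: (-3×0.0555)² = 0.0277
  x term: (-0.5×0.0164)² = 6.69e-05
  r term: (3×0.0564)² = 0.0286
  c term: (-3×0.00475)² = 0.000203
Total = 0.0572. Share from a = 0.0277/0.0572 = 0.484.

48.4%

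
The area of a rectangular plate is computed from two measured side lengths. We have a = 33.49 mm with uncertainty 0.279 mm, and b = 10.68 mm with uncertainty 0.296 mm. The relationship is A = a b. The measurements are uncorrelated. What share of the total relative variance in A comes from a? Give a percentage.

8.29%

(δA/A)² = (1·δa/a)² + (1·δb/b)²
  a term: (1×0.00833)² = 6.94e-05
  b term: (1×0.0277)² = 0.000768
Total = 0.000838. Share from a = 6.94e-05/0.000838 = 0.0829.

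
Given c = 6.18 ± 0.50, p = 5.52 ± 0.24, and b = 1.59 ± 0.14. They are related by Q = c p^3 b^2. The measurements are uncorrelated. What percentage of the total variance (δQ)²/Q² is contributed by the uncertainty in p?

31.2%

(δQ/Q)² = (1·δc/c)² + (3·δp/p)² + (2·δb/b)²
  c term: (1×0.0809)² = 0.00655
  p term: (3×0.0435)² = 0.0170
  b term: (2×0.0881)² = 0.0310
Total = 0.0546. Share from p = 0.0170/0.0546 = 0.312.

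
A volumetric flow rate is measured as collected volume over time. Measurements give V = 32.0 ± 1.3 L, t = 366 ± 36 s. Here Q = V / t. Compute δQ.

0.00930 L/s

Each factor contributes (exponent × relative error)² to (δQ/Q)²:
  (1·δV/V)² = (1×0.0406)² = 0.00165;  (-1·δt/t)² = (-1×0.0984)² = 0.00967
δQ/Q = √(0.0113) = 0.106
Q = 0.0874 L/s, so δQ = 0.106 × 0.0874 = 0.00930 L/s.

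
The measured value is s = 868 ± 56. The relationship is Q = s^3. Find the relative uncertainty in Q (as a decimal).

Q ∝ s^3, so δQ/Q = |3| · δs/s = 3 × 0.0645 = 0.194.

0.194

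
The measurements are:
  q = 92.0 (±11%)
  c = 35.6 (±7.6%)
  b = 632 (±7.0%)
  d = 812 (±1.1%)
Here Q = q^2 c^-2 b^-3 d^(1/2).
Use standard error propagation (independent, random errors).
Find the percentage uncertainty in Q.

Q is a product of powers, so relative uncertainties combine in quadrature:
  (2·δq/q)² = (2×0.110)² = 0.0484;  (-2·δc/c)² = (-2×0.0760)² = 0.0231;  (-3·δb/b)² = (-3×0.0700)² = 0.0441;  (½·δd/d)² = (0.5×0.0110)² = 3.03e-05
δQ/Q = √(0.116) = 0.340

34.0%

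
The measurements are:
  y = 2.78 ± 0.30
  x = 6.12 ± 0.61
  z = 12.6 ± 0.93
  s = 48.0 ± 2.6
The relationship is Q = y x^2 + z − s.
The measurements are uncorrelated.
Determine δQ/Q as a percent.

34.6%

Let p = y·x^2 = 104. δp/p = √((1·δy/y)² + (2·δx/x)²) = √(0.0116 + 0.0397) = 0.227, so δp = 23.6.
Q = p + z − s: δQ = √(δp² + δz² + δs²) = √(557 + 0.865 + 6.76) = 23.8
Q = 68.7, so δQ/Q = 23.8/68.7 = 0.346.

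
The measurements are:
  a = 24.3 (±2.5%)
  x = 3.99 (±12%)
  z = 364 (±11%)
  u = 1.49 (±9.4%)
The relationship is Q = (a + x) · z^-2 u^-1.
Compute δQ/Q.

Let w = a + x = 28.3. δw = √(δa² + δx²) = √(0.369 + 0.229) = 0.774, so δw/w = 0.0273.
Q is then a monomial in w, z, u:
δQ/Q = √((δw/w)² + (-2·δz/z)² + (-1·δu/u)²) = √(0.000748 + 0.0484 + 0.00884) = 0.241

0.241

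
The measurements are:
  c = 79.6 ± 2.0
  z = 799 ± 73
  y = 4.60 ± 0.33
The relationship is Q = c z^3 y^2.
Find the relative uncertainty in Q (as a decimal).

For a monomial Q ∝ c, z^3, y^2, fractional errors add in quadrature:
  (1·δc/c)² = (1×0.0251)² = 0.000631;  (3·δz/z)² = (3×0.0914)² = 0.0751;  (2·δy/y)² = (2×0.0717)² = 0.0206
δQ/Q = √(0.0963) = 0.310

0.310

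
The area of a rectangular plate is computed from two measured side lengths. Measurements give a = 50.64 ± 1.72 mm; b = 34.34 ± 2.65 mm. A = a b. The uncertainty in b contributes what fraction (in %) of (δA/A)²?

(δA/A)² = (1·δa/a)² + (1·δb/b)²
  a term: (1×0.0340)² = 0.00115
  b term: (1×0.0772)² = 0.00596
Total = 0.00711. Share from b = 0.00596/0.00711 = 0.838.

83.8%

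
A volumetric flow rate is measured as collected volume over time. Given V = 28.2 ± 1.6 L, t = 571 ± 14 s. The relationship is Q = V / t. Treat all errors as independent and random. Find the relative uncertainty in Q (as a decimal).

0.0618

Q is a product of powers, so relative uncertainties combine in quadrature:
  (1·δV/V)² = (1×0.0567)² = 0.00322;  (-1·δt/t)² = (-1×0.0245)² = 0.000601
δQ/Q = √(0.00382) = 0.0618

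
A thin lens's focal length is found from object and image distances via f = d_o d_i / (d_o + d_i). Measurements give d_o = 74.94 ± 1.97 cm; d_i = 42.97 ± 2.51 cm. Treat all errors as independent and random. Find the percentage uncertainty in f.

∂f/∂d_o = (d_i/(d_o+d_i))² = 0.133;  ∂f/∂d_i = (d_o/(d_o+d_i))² = 0.404
δf = √((∂f/∂d_o · δd_o)² + (∂f/∂d_i · δd_i)²) = √(0.0685 + 1.03) = 1.05 cm
f = 27.31 cm, so δf/f = 1.05/27.31 = 0.0383.

3.83%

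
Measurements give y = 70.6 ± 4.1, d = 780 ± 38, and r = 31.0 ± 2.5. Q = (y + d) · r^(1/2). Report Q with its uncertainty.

Let u = y + d = 851. δu = √(δy² + δd²) = √(16.8 + 1440) = 38.2, so δu/u = 0.0449.
Q is then a monomial in u, r:
δQ/Q = √((δu/u)² + (½·δr/r)²) = √(0.00202 + 0.00163) = 0.0604
Q = 4740, so δQ = 0.0604 × 4740 = 286.

4740 ± 286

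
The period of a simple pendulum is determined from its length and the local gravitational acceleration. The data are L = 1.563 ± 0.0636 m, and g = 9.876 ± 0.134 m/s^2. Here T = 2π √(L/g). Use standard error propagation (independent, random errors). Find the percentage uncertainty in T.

Since T is a product/quotient, work with relative uncertainties:
  (½·δL/L)² = (0.5×0.0407)² = 0.000414;  (−½·δg/g)² = (-0.5×0.0136)² = 4.6e-05
δT/T = √(0.000460) = 0.0214

2.14%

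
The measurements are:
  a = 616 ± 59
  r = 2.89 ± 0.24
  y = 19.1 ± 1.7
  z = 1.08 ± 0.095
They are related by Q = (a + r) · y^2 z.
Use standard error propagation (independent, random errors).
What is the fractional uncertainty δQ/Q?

0.220

Let u = a + r = 619. δu = √(δa² + δr²) = √(3480 + 0.0576) = 59.0, so δu/u = 0.0953.
Q is then a monomial in u, y, z:
δQ/Q = √((δu/u)² + (2·δy/y)² + (1·δz/z)²) = √(0.00909 + 0.0317 + 0.00774) = 0.220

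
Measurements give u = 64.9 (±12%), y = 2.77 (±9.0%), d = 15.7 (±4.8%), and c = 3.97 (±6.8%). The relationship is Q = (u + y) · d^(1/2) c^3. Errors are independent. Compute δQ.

Let w = u + y = 67.7. δw = √(δu² + δy²) = √(60.7 + 0.0622) = 7.79, so δw/w = 0.115.
Q is then a monomial in w, d, c:
δQ/Q = √((δw/w)² + (½·δd/d)² + (3·δc/c)²) = √(0.0133 + 0.000576 + 0.0416) = 0.235
Q = 16800, so δQ = 0.235 × 16800 = 3950.

3950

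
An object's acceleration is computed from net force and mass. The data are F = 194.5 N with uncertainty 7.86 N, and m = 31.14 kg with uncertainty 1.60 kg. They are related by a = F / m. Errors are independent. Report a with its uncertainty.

Each factor contributes (exponent × relative error)² to (δa/a)²:
  (1·δF/F)² = (1×0.0404)² = 0.00163;  (-1·δm/m)² = (-1×0.0514)² = 0.00264
δa/a = √(0.00427) = 0.0654
a = 6.246 m/s^2, so δa = 0.0654 × 6.246 = 0.408 m/s^2.

6.246 ± 0.408 m/s^2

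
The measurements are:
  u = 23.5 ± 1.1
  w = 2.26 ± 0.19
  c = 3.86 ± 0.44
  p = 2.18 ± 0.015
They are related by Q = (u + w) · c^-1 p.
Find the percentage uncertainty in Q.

Let h = u + w = 25.8. δh = √(δu² + δw²) = √(1.21 + 0.0361) = 1.12, so δh/h = 0.0433.
Q is then a monomial in h, c, p:
δQ/Q = √((δh/h)² + (-1·δc/c)² + (1·δp/p)²) = √(0.00188 + 0.0130 + 4.73e-05) = 0.122

12.2%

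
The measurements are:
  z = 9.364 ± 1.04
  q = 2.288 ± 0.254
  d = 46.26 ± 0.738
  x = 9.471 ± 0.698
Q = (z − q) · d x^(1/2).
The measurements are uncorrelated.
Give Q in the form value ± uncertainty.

Let u = z − q = 7.076. δu = √(δz² + δq²) = √(1.08 + 0.0645) = 1.07, so δu/u = 0.151.
Q is then a monomial in u, d, x:
δQ/Q = √((δu/u)² + (1·δd/d)² + (½·δx/x)²) = √(0.0229 + 0.000255 + 0.00136) = 0.157
Q = 1007, so δQ = 0.157 × 1007 = 158.

1007 ± 158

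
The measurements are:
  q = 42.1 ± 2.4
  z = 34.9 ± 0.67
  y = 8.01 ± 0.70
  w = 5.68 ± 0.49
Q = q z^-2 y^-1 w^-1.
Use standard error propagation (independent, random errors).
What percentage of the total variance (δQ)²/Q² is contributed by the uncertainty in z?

7.44%

(δQ/Q)² = (1·δq/q)² + (-2·δz/z)² + (-1·δy/y)² + (-1·δw/w)²
  q term: (1×0.0570)² = 0.00325
  z term: (-2×0.0192)² = 0.00147
  y term: (-1×0.0874)² = 0.00764
  w term: (-1×0.0863)² = 0.00744
Total = 0.0198. Share from z = 0.00147/0.0198 = 0.0744.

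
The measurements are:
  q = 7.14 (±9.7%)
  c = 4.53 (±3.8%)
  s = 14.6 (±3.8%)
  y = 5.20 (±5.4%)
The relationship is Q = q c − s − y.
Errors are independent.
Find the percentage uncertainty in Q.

Let p = q·c = 32.3. δp/p = √((1·δq/q)² + (1·δc/c)²) = √(0.00941 + 0.00144) = 0.104, so δp = 3.37.
Q = p − s − y: δQ = √(δp² + δs² + δy²) = √(11.4 + 0.308 + 0.0788) = 3.43
Q = 12.5, so δQ/Q = 3.43/12.5 = 0.273.

27.3%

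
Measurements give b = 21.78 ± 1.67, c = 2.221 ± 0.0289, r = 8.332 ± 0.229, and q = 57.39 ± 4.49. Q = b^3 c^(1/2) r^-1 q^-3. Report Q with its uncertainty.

0.009777 ± 0.00322

Products/powers → add relative errors in quadrature, weighted by exponent:
  (3·δb/b)² = (3×0.0767)² = 0.0529;  (½·δc/c)² = (0.5×0.0130)² = 4.23e-05;  (-1·δr/r)² = (-1×0.0275)² = 0.000755;  (-3·δq/q)² = (-3×0.0782)² = 0.0551
δQ/Q = √(0.109) = 0.330
Q = 0.009777, so δQ = 0.330 × 0.009777 = 0.00322.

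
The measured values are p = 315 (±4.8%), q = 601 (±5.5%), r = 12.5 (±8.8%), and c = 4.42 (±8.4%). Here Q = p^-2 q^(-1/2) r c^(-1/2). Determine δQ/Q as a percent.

14.0%

Since Q is a product/quotient, work with relative uncertainties:
  (-2·δp/p)² = (-2×0.0480)² = 0.00922;  (−½·δq/q)² = (-0.5×0.0550)² = 0.000756;  (1·δr/r)² = (1×0.0880)² = 0.00774;  (−½·δc/c)² = (-0.5×0.0840)² = 0.00176
δQ/Q = √(0.0195) = 0.140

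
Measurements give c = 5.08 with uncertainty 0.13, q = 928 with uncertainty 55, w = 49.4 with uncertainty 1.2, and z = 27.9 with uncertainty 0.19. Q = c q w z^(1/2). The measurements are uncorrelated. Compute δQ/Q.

Each factor contributes (exponent × relative error)² to (δQ/Q)²:
  (1·δc/c)² = (1×0.0256)² = 0.000655;  (1·δq/q)² = (1×0.0593)² = 0.00351;  (1·δw/w)² = (1×0.0243)² = 0.000590;  (½·δz/z)² = (0.5×0.00681)² = 1.16e-05
δQ/Q = √(0.00477) = 0.0691

0.0691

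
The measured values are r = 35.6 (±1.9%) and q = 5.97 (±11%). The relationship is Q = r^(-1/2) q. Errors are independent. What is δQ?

Relative error in a monomial: (δQ/Q)² = Σ (nᵢ · δxᵢ/xᵢ)².
  (−½·δr/r)² = (-0.5×0.0190)² = 9.02e-05;  (1·δq/q)² = (1×0.110)² = 0.0121
δQ/Q = √(0.0122) = 0.110
Q = 1.00, so δQ = 0.110 × 1.00 = 0.110.

0.110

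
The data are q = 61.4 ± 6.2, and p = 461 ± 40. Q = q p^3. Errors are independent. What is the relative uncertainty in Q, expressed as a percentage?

27.9%

Relative error in a monomial: (δQ/Q)² = Σ (nᵢ · δxᵢ/xᵢ)².
  (1·δq/q)² = (1×0.101)² = 0.0102;  (3·δp/p)² = (3×0.0868)² = 0.0678
δQ/Q = √(0.0780) = 0.279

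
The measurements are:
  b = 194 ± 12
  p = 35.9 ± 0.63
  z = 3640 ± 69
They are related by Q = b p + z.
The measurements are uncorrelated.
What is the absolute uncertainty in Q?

Let w = b·p = 6960. δw/w = √((1·δb/b)² + (1·δp/p)²) = √(0.00383 + 0.000308) = 0.0643, so δw = 448.
Q = w + z: δQ = √(δw² + δz²) = √(2.01e+05 + 4760) = 453

453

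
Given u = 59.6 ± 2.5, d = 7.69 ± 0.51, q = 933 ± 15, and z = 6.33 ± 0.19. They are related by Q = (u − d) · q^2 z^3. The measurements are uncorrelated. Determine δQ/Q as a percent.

10.8%

Let w = u − d = 51.9. δw = √(δu² + δd²) = √(6.25 + 0.260) = 2.55, so δw/w = 0.0492.
Q is then a monomial in w, q, z:
δQ/Q = √((δw/w)² + (2·δq/q)² + (3·δz/z)²) = √(0.00242 + 0.00103 + 0.00811) = 0.108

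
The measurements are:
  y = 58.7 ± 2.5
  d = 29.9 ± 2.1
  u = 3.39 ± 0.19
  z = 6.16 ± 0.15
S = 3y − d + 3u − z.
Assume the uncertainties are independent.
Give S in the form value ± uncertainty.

For a sum/difference, combine absolute errors in quadrature:
  (3·δy)² = 56.2;  (δd)² = 4.41;  (3·δu)² = 0.325;  (δz)² = 0.0225
δS = √(61.0) = 7.81
S = 150.

150 ± 7.81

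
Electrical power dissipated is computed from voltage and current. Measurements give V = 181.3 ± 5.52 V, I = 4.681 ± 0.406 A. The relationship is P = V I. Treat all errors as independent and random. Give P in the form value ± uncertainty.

Relative error in a monomial: (δP/P)² = Σ (nᵢ · δxᵢ/xᵢ)².
  (1·δV/V)² = (1×0.0304)² = 0.000927;  (1·δI/I)² = (1×0.0867)² = 0.00752
δP/P = √(0.00845) = 0.0919
P = 848.7 W, so δP = 0.0919 × 848.7 = 78.0 W.

848.7 ± 78.0 W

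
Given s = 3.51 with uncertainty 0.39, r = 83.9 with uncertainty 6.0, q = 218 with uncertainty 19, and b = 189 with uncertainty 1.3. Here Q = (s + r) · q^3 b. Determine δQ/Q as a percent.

27.0%

Let u = s + r = 87.4. δu = √(δs² + δr²) = √(0.152 + 36.0) = 6.01, so δu/u = 0.0688.
Q is then a monomial in u, q, b:
δQ/Q = √((δu/u)² + (3·δq/q)² + (1·δb/b)²) = √(0.00473 + 0.0684 + 4.73e-05) = 0.270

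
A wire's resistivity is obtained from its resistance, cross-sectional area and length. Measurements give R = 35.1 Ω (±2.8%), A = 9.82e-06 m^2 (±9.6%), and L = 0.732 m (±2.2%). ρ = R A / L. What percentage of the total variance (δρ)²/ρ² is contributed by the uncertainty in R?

7.48%

(δρ/ρ)² = (1·δR/R)² + (1·δA/A)² + (-1·δL/L)²
  R term: (1×0.0280)² = 0.000784
  A term: (1×0.0960)² = 0.00922
  L term: (-1×0.0220)² = 0.000484
Total = 0.0105. Share from R = 0.000784/0.0105 = 0.0748.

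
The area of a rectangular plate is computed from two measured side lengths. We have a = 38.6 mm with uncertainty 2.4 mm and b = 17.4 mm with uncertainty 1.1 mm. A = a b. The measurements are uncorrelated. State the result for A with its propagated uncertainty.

Products/powers → add relative errors in quadrature, weighted by exponent:
  (1·δa/a)² = (1×0.0622)² = 0.00387;  (1·δb/b)² = (1×0.0632)² = 0.00400
δA/A = √(0.00786) = 0.0887
A = 672 mm^2, so δA = 0.0887 × 672 = 59.6 mm^2.

672 ± 59.6 mm^2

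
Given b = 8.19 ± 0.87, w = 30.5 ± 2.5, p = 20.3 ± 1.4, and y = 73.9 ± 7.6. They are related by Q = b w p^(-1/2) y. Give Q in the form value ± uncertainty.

4100 ± 707

Relative error in a monomial: (δQ/Q)² = Σ (nᵢ · δxᵢ/xᵢ)².
  (1·δb/b)² = (1×0.106)² = 0.0113;  (1·δw/w)² = (1×0.0820)² = 0.00672;  (−½·δp/p)² = (-0.5×0.0690)² = 0.00119;  (1·δy/y)² = (1×0.103)² = 0.0106
δQ/Q = √(0.0298) = 0.173
Q = 4100, so δQ = 0.173 × 4100 = 707.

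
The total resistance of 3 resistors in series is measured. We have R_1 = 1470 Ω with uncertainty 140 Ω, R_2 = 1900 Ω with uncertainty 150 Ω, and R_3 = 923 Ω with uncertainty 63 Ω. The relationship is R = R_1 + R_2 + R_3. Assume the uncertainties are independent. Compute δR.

Absolute uncertainties add in quadrature for a linear combination:
  (δR_1)² = 19600;  (δR_2)² = 22500;  (δR_3)² = 3970
δR = √(46100) = 215 Ω

215 Ω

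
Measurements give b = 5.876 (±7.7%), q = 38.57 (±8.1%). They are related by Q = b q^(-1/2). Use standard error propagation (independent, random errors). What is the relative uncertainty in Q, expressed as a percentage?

8.70%

For a monomial Q ∝ b, q^(-1/2), fractional errors add in quadrature:
  (1·δb/b)² = (1×0.0770)² = 0.00593;  (−½·δq/q)² = (-0.5×0.0810)² = 0.00164
δQ/Q = √(0.00757) = 0.0870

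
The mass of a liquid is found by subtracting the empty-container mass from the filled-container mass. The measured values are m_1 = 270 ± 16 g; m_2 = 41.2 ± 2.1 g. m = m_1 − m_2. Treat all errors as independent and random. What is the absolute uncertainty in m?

Sums and differences: (δm)² = Σ (cᵢ δxᵢ)².
  (δm_1)² = 256;  (δm_2)² = 4.41
δm = √(260) = 16.1 g

16.1 g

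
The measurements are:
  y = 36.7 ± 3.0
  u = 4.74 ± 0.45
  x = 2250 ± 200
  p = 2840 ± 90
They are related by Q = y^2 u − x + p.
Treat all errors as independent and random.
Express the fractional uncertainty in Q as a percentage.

Let w = y^2·u = 6380. δw/w = √((2·δy/y)² + (1·δu/u)²) = √(0.0267 + 0.00901) = 0.189, so δw = 1210.
Q = w − x + p: δQ = √(δw² + δx² + δp²) = √(1.46e+06 + 40000 + 8100) = 1230
Q = 6970, so δQ/Q = 1230/6970 = 0.176.

17.6%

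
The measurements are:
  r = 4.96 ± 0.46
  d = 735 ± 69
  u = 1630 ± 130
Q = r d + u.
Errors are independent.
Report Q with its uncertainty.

Let p = r·d = 3650. δp/p = √((1·δr/r)² + (1·δd/d)²) = √(0.00860 + 0.00881) = 0.132, so δp = 481.
Q = p + u: δQ = √(δp² + δu²) = √(2.31e+05 + 16900) = 498
Q = 5280.

5280 ± 498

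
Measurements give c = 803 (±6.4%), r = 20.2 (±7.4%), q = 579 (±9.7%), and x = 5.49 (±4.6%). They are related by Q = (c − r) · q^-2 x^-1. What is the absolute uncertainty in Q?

8.93e-05

Let u = c − r = 783. δu = √(δc² + δr²) = √(2640 + 2.23) = 51.4, so δu/u = 0.0657.
Q is then a monomial in u, q, x:
δQ/Q = √((δu/u)² + (-2·δq/q)² + (-1·δx/x)²) = √(0.00431 + 0.0376 + 0.00212) = 0.210
Q = 0.000425, so δQ = 0.210 × 0.000425 = 8.93e-05.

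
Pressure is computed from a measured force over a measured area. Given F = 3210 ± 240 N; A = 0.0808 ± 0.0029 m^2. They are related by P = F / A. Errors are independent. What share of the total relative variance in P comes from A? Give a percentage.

18.7%

(δP/P)² = (1·δF/F)² + (-1·δA/A)²
  F term: (1×0.0748)² = 0.00559
  A term: (-1×0.0359)² = 0.00129
Total = 0.00688. Share from A = 0.00129/0.00688 = 0.187.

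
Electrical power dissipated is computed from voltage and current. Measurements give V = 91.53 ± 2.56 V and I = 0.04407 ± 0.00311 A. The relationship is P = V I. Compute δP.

Since P is a product/quotient, work with relative uncertainties:
  (1·δV/V)² = (1×0.0280)² = 0.000782;  (1·δI/I)² = (1×0.0706)² = 0.00498
δP/P = √(0.00576) = 0.0759
P = 4.034 W, so δP = 0.0759 × 4.034 = 0.306 W.

0.306 W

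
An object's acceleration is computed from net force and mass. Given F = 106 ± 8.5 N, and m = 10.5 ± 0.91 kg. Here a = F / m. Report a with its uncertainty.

For a monomial a ∝ F, m^-1, fractional errors add in quadrature:
  (1·δF/F)² = (1×0.0802)² = 0.00643;  (-1·δm/m)² = (-1×0.0867)² = 0.00751
δa/a = √(0.0139) = 0.118
a = 10.1 m/s^2, so δa = 0.118 × 10.1 = 1.19 m/s^2.

10.1 ± 1.19 m/s^2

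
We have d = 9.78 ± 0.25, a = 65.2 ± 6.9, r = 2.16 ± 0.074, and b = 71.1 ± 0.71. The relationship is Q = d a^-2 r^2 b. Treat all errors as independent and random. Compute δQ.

Products/powers → add relative errors in quadrature, weighted by exponent:
  (1·δd/d)² = (1×0.0256)² = 0.000653;  (-2·δa/a)² = (-2×0.106)² = 0.0448;  (2·δr/r)² = (2×0.0343)² = 0.00469;  (1·δb/b)² = (1×0.00999)² = 9.97e-05
δQ/Q = √(0.0502) = 0.224
Q = 0.763, so δQ = 0.224 × 0.763 = 0.171.

0.171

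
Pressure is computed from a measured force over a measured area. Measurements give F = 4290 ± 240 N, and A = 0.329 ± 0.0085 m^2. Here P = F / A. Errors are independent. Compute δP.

Each factor contributes (exponent × relative error)² to (δP/P)²:
  (1·δF/F)² = (1×0.0559)² = 0.00313;  (-1·δA/A)² = (-1×0.0258)² = 0.000667
δP/P = √(0.00380) = 0.0616
P = 13000 Pa, so δP = 0.0616 × 13000 = 804 Pa.

804 Pa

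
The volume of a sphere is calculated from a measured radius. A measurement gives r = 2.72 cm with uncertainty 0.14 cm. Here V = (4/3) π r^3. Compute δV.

Since V is a product/quotient, work with relative uncertainties:
  (3·δr/r)² = (3×0.0515)² = 0.0238
δV/V = √(0.0238) = 0.154
V = 84.3 cm^3, so δV = 0.154 × 84.3 = 13.0 cm^3.

13.0 cm^3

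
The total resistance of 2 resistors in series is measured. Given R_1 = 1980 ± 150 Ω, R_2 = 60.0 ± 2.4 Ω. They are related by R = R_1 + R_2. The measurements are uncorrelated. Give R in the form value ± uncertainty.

2040 ± 150 Ω

For a sum/difference, combine absolute errors in quadrature:
  (δR_1)² = 22500;  (δR_2)² = 5.76
δR = √(22500) = 150 Ω
R = 2040 Ω.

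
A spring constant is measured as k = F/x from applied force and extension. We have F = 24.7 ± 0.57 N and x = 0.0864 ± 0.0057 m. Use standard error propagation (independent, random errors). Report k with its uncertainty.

Since k is a product/quotient, work with relative uncertainties:
  (1·δF/F)² = (1×0.0231)² = 0.000533;  (-1·δx/x)² = (-1×0.0660)² = 0.00435
δk/k = √(0.00488) = 0.0699
k = 286 N/m, so δk = 0.0699 × 286 = 20.0 N/m.

286 ± 20.0 N/m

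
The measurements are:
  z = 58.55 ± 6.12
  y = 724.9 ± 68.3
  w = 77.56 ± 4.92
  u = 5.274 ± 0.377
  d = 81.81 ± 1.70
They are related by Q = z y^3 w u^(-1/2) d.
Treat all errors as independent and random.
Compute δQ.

Since Q is a product/quotient, work with relative uncertainties:
  (1·δz/z)² = (1×0.105)² = 0.0109;  (3·δy/y)² = (3×0.0942)² = 0.0799;  (1·δw/w)² = (1×0.0634)² = 0.00402;  (−½·δu/u)² = (-0.5×0.0715)² = 0.00128;  (1·δd/d)² = (1×0.0208)² = 0.000432
δQ/Q = √(0.0966) = 0.311
Q = 6.162e+13, so δQ = 0.311 × 6.162e+13 = 1.91e+13.

1.91e+13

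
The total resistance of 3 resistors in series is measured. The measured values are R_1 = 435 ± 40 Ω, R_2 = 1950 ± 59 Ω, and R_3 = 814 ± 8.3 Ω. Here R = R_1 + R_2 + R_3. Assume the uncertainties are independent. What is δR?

71.8 Ω

Absolute uncertainties add in quadrature for a linear combination:
  (δR_1)² = 1600;  (δR_2)² = 3480;  (δR_3)² = 68.9
δR = √(5150) = 71.8 Ω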